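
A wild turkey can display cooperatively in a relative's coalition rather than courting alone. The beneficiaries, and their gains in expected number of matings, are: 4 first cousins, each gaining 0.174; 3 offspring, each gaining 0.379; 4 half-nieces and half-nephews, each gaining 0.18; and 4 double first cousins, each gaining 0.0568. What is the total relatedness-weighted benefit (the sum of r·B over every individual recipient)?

0.8023

r to a first cousin = 1/8 (first cousins share one grandparent pair — two paths of length 4: r = 2·(1/2)^4 = 1/8).
r to an offspring = 0.5 (one parent–offspring link: r = (1/2)^1 = 1/2).
r to a half-niece or half-nephew = 1/8 (half-aunt/uncle↔niece/nephew: one path of length 3: r = (1/2)^3 = 1/8).
r to a double first cousin = 0.25 (double first cousins share both grandparent pairs — four paths of length 4: r = 4·(1/2)^4 = 1/4).
Summing one r·B term per recipient: 4·0.125·0.174 + 3·0.5·0.379 + 4·0.125·0.18 + 4·0.25·0.0568 = 0.8023.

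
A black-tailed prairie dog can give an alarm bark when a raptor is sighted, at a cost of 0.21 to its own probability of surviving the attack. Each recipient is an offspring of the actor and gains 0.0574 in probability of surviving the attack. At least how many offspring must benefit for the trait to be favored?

r to an offspring = 1/2 (one parent–offspring link: r = (1/2)^1 = 1/2).
Hamilton's rule: n·r·B > C  ⇒  n > C/(r·B) = 0.21/(0.5·0.0574) = 7.317.
The smallest integer exceeding 7.317 is 8.

8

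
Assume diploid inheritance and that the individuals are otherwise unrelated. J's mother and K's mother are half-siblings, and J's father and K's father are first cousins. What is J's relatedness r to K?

0.09375

Independent pedigree routes through distinct common ancestors add.
J and K are related in two ways: half first cousins through their mothers (r = 1/16) and second cousins through their fathers (r = 1/32).
r = 1/16 + 1/32 = 3/32 = 0.09375.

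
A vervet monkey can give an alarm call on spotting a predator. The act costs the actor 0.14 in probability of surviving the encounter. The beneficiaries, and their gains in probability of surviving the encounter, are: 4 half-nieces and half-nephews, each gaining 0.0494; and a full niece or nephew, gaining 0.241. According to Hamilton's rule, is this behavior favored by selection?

Hamilton's rule: the trait is favored when the sum of r·B over every recipient exceeds the actor's cost C.
r to a half-niece or half-nephew = 0.125 (half-aunt/uncle↔niece/nephew: one path of length 3: r = (1/2)^3 = 1/8).
r to a full niece or nephew = 0.25 (full aunt/uncle↔niece/nephew: two paths of length 3 through the shared grandparent pair: r = 2·(1/2)^3 = 1/4).
Summing one r·B term per recipient: 4·0.125·0.0494 + 1·0.25·0.241 = 0.08495.
0.08495 < 0.14: the indirect benefit is less than the cost.

No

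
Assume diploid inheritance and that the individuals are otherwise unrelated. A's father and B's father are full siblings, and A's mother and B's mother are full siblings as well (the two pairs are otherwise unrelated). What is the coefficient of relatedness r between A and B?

0.25

With two independent routes of shared ancestry, r is the sum of the two contributions.
A and B are related in two ways: first cousins through their fathers (r = 1/8) and first cousins through their mothers (r = 1/8) — i.e. double first cousins.
r = 1/8 + 1/8 = 0.25.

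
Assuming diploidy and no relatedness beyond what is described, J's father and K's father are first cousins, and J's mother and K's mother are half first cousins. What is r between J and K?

Relatedness sums over independent paths through distinct common ancestors.
J and K are related in two ways: second cousins through their fathers (r = 1/32) and half second cousins through their mothers (r = 1/64).
r = 1/32 + 1/64 = 3/64 = 0.046875.

0.046875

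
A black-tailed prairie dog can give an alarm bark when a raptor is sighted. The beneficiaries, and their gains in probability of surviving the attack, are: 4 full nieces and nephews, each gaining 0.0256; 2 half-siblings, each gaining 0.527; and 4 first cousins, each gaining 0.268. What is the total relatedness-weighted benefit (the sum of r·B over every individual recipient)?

r to a full niece or nephew = 1/4 (full aunt/uncle↔niece/nephew: two paths of length 3 through the shared grandparent pair: r = 2·(1/2)^3 = 1/4).
r to a half-sibling = 0.25 (half-sibs share one parent — one path of length 2: r = (1/2)^2 = 1/4).
r to a first cousin = 1/8 (first cousins share one grandparent pair — two paths of length 4: r = 2·(1/2)^4 = 1/8).
Summing one r·B term per recipient: 4·0.25·0.0256 + 2·0.25·0.527 + 4·0.125·0.268 = 0.4231.

0.4231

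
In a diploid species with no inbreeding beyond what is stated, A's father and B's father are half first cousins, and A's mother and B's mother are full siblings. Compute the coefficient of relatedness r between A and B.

0.140625

Relatedness sums over independent paths through distinct common ancestors.
A and B are related in two ways: half second cousins through their fathers (r = 1/64) and first cousins through their mothers (r = 1/8).
r = 1/64 + 1/8 = 9/64 = 0.140625.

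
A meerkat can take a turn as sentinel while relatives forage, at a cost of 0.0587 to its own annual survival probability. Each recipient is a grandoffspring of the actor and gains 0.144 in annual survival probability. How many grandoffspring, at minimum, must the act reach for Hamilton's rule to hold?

r to a grandoffspring = 1/4 (two parent–offspring links: r = (1/2)^2 = 1/4).
Hamilton's rule: n·r·B > C  ⇒  n > C/(r·B) = 0.0587/(0.25·0.144) = 1.631.
The smallest integer exceeding 1.631 is 2.

2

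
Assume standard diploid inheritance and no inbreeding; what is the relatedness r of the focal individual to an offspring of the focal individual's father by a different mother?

0.25

Each parent–offspring link contributes a factor of 1/2, and independent paths through distinct common ancestors add.
Half-sibs share one parent — one path of length 2: r = (1/2)^2 = 1/4.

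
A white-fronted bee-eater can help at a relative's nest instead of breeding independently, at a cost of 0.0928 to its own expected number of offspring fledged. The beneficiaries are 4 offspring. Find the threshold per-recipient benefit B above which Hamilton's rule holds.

0.0464

r to an offspring = 1/2 (one parent–offspring link: r = (1/2)^1 = 1/2).
Hamilton's rule with n recipients of equal r: n·r·B > C, so B > C/(n·r) = 0.0928/(4·0.5) = 0.0464.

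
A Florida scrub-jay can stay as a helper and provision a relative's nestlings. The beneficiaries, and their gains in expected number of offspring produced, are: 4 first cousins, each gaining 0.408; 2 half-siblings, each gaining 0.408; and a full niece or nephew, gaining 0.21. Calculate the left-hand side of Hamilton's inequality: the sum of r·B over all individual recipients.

r to a first cousin = 0.125 (first cousins share one grandparent pair — two paths of length 4: r = 2·(1/2)^4 = 1/8).
r to a half-sibling = 1/4 (half-sibs share one parent — one path of length 2: r = (1/2)^2 = 1/4).
r to a full niece or nephew = 1/4 (full aunt/uncle↔niece/nephew: two paths of length 3 through the shared grandparent pair: r = 2·(1/2)^3 = 1/4).
Summing one r·B term per recipient: 4·0.125·0.408 + 2·0.25·0.408 + 1·0.25·0.21 = 0.4605.

0.4605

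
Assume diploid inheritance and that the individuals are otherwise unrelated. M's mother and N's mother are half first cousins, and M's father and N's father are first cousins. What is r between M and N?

Wright's path rule: contributions from independent ancestry routes add.
M and N are related in two ways: half second cousins through their mothers (r = 1/64) and second cousins through their fathers (r = 1/32).
r = 1/64 + 1/32 = 0.046875.

0.046875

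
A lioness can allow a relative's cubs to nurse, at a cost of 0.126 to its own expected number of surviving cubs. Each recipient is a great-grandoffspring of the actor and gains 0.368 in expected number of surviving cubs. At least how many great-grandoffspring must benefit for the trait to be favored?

3

r to a great-grandoffspring = 0.125 (three parent–offspring links: r = (1/2)^3 = 1/8).
Hamilton's rule: n·r·B > C  ⇒  n > C/(r·B) = 0.126/(0.125·0.368) = 2.739.
The smallest integer exceeding 2.739 is 3.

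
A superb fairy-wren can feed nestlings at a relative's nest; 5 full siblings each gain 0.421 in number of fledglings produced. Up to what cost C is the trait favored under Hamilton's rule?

r to a full sibling = 0.5 (full sibs share both parents — two paths of length 2: r = 2·(1/2)^2 = 1/2).
Hamilton's rule: n·r·B > C, so the trait is favored while C < n·r·B = 5·0.5·0.421 = 1.0525.

1.0525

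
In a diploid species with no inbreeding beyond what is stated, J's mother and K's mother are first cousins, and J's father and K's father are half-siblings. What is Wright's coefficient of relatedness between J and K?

0.09375

With two independent routes of shared ancestry, r is the sum of the two contributions.
J and K are related in two ways: second cousins through their mothers (r = 1/32) and half first cousins through their fathers (r = 1/16).
r = 1/32 + 1/16 = 3/32 = 0.09375.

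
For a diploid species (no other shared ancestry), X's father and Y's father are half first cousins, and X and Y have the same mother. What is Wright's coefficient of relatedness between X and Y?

Relatedness sums over independent paths through distinct common ancestors.
X and Y are related in two ways: half second cousins through their fathers (r = 1/64) and half-sibs through their shared mother (r = 1/4).
r = 1/64 + 1/4 = 0.265625.

0.265625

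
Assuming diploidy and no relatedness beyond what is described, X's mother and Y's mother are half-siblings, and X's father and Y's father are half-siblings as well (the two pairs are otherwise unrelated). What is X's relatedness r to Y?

Independent pedigree routes through distinct common ancestors add.
X and Y are related in two ways: half first cousins through their mothers (r = 1/16) and half first cousins through their fathers (r = 1/16).
r = 1/16 + 1/16 = 1/8 = 0.125.

0.125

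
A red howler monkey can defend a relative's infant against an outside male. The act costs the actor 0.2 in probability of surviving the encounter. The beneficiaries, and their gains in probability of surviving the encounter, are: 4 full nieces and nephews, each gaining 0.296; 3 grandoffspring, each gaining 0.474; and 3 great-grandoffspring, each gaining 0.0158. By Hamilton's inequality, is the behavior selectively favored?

Yes

Hamilton's rule: the trait is favored when the sum of r·B over every recipient exceeds the actor's cost C.
r to a full niece or nephew = 1/4 (full aunt/uncle↔niece/nephew: two paths of length 3 through the shared grandparent pair: r = 2·(1/2)^3 = 1/4).
r to a grandoffspring = 0.25 (two parent–offspring links: r = (1/2)^2 = 1/4).
r to a great-grandoffspring = 1/8 (three parent–offspring links: r = (1/2)^3 = 1/8).
Summing one r·B term per recipient: 4·0.25·0.296 + 3·0.25·0.474 + 3·0.125·0.0158 = 0.657425.
0.657425 > 0.2: the indirect benefit exceeds the cost.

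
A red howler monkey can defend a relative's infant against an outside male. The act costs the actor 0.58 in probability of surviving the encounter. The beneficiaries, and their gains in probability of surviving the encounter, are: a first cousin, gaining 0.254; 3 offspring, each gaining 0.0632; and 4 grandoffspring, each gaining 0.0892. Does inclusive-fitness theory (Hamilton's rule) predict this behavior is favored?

No

Hamilton's rule: the trait is favored when the sum of r·B over every recipient exceeds the actor's cost C.
r to a first cousin = 0.125 (first cousins share one grandparent pair — two paths of length 4: r = 2·(1/2)^4 = 1/8).
r to an offspring = 1/2 (one parent–offspring link: r = (1/2)^1 = 1/2).
r to a grandoffspring = 1/4 (two parent–offspring links: r = (1/2)^2 = 1/4).
Summing one r·B term per recipient: 1·0.125·0.254 + 3·0.5·0.0632 + 4·0.25·0.0892 = 0.21575.
0.21575 < 0.58: the indirect benefit is less than the cost.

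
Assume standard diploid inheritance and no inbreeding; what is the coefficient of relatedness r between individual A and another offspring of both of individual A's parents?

0.5

Each parent–offspring link contributes a factor of 1/2, and independent paths through distinct common ancestors add.
Full sibs share both parents — two paths of length 2: r = 2·(1/2)^2 = 1/2.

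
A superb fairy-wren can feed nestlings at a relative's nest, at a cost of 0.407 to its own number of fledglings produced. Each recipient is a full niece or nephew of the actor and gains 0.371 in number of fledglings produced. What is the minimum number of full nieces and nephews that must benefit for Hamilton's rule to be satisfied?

r to a full niece or nephew = 1/4 (full aunt/uncle↔niece/nephew: two paths of length 3 through the shared grandparent pair: r = 2·(1/2)^3 = 1/4).
Hamilton's rule: n·r·B > C  ⇒  n > C/(r·B) = 0.407/(0.25·0.371) = 4.388.
The smallest integer exceeding 4.388 is 5.

5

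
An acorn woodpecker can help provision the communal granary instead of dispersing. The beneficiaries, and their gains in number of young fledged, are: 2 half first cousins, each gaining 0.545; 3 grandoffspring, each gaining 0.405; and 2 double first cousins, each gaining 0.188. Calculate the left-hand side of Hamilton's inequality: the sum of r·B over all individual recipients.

r to a half first cousin = 1/16 (half first cousins share one grandparent — one path of length 4: r = (1/2)^4 = 1/16).
r to a grandoffspring = 1/4 (two parent–offspring links: r = (1/2)^2 = 1/4).
r to a double first cousin = 1/4 (double first cousins share both grandparent pairs — four paths of length 4: r = 4·(1/2)^4 = 1/4).
Summing one r·B term per recipient: 2·0.0625·0.545 + 3·0.25·0.405 + 2·0.25·0.188 = 0.465875.

0.465875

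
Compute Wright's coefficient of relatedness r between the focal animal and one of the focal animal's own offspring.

Each parent–offspring link contributes a factor of 1/2, and independent paths through distinct common ancestors add.
One parent–offspring link: r = (1/2)^1 = 1/2.

0.5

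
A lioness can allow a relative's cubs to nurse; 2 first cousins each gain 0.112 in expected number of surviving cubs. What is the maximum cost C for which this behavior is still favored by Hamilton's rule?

r to a first cousin = 1/8 (first cousins share one grandparent pair — two paths of length 4: r = 2·(1/2)^4 = 1/8).
Hamilton's rule: n·r·B > C, so the trait is favored while C < n·r·B = 2·0.125·0.112 = 0.028.

0.028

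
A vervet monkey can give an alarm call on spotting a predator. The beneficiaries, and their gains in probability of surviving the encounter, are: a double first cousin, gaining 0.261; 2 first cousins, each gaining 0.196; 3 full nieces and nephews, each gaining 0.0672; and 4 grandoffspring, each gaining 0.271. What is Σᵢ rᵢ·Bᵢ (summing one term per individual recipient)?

0.43565

r to a double first cousin = 1/4 (double first cousins share both grandparent pairs — four paths of length 4: r = 4·(1/2)^4 = 1/4).
r to a first cousin = 1/8 (first cousins share one grandparent pair — two paths of length 4: r = 2·(1/2)^4 = 1/8).
r to a full niece or nephew = 0.25 (full aunt/uncle↔niece/nephew: two paths of length 3 through the shared grandparent pair: r = 2·(1/2)^3 = 1/4).
r to a grandoffspring = 0.25 (two parent–offspring links: r = (1/2)^2 = 1/4).
Summing one r·B term per recipient: 1·0.25·0.261 + 2·0.125·0.196 + 3·0.25·0.0672 + 4·0.25·0.271 = 0.43565.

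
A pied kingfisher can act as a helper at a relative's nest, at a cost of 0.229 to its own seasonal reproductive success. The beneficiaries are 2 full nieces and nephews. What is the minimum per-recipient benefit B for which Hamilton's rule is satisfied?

0.458

r to a full niece or nephew = 0.25 (full aunt/uncle↔niece/nephew: two paths of length 3 through the shared grandparent pair: r = 2·(1/2)^3 = 1/4).
Hamilton's rule with n recipients of equal r: n·r·B > C, so B > C/(n·r) = 0.229/(2·0.25) = 0.458.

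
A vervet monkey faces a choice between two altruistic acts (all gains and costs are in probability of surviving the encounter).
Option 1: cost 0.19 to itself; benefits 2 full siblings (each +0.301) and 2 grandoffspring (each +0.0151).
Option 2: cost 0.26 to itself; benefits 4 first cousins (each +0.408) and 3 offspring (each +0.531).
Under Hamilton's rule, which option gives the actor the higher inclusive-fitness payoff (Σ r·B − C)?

Option 2

Option 1: r to a full sibling = 0.5.
Option 1: r to a grandoffspring = 0.25.
Option 1: Σ r·B − C = (2·0.5·0.301 + 2·0.25·0.0151) − 0.19 = 0.11855.
Option 2: r to a first cousin = 0.125.
Option 2: r to an offspring = 0.5.
Option 2: Σ r·B − C = (4·0.125·0.408 + 3·0.5·0.531) − 0.26 = 0.7405.
Option 2 has the higher net inclusive-fitness payoff.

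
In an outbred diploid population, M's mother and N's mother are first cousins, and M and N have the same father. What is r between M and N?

0.28125

Wright's path rule: contributions from independent ancestry routes add.
M and N are related in two ways: second cousins through their mothers (r = 1/32) and half-sibs through their shared father (r = 1/4).
r = 1/32 + 1/4 = 0.28125.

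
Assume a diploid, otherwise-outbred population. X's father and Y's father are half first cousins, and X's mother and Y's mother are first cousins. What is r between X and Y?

With two independent routes of shared ancestry, r is the sum of the two contributions.
X and Y are related in two ways: half second cousins through their fathers (r = 1/64) and second cousins through their mothers (r = 1/32).
r = 1/64 + 1/32 = 0.046875.

0.046875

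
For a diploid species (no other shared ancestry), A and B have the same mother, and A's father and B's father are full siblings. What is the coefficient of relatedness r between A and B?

0.375

Wright's path rule: contributions from independent ancestry routes add.
A and B are related in two ways: half-sibs through their shared mother (r = 1/4) and first cousins through their fathers (r = 1/8).
r = 1/4 + 1/8 = 0.375.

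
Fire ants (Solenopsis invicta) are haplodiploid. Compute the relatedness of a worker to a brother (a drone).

Her haploid brother carries none of their father's genes and a random half of their mother's genome; that half matches the maternal half of her own genome with probability 1/2: r = 1/2 · 1/2 = 1/4.

0.25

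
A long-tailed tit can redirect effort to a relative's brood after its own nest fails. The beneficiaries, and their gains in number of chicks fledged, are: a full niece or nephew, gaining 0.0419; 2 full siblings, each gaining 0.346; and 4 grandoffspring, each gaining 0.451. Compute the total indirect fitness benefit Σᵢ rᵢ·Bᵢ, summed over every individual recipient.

r to a full niece or nephew = 0.25 (full aunt/uncle↔niece/nephew: two paths of length 3 through the shared grandparent pair: r = 2·(1/2)^3 = 1/4).
r to a full sibling = 0.5 (full sibs share both parents — two paths of length 2: r = 2·(1/2)^2 = 1/2).
r to a grandoffspring = 1/4 (two parent–offspring links: r = (1/2)^2 = 1/4).
Summing one r·B term per recipient: 1·0.25·0.0419 + 2·0.5·0.346 + 4·0.25·0.451 = 0.807475.

0.807475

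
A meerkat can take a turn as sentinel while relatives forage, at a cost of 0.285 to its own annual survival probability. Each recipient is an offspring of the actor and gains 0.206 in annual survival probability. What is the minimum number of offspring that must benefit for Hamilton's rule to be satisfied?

3

r to an offspring = 0.5 (one parent–offspring link: r = (1/2)^1 = 1/2).
Hamilton's rule: n·r·B > C  ⇒  n > C/(r·B) = 0.285/(0.5·0.206) = 2.767.
The smallest integer exceeding 2.767 is 3.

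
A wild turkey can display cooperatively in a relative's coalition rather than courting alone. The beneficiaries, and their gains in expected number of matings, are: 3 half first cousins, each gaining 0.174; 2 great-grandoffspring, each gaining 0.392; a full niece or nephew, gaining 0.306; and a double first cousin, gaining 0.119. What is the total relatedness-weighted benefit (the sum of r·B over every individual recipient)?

r to a half first cousin = 0.0625 (half first cousins share one grandparent — one path of length 4: r = (1/2)^4 = 1/16).
r to a great-grandoffspring = 0.125 (three parent–offspring links: r = (1/2)^3 = 1/8).
r to a full niece or nephew = 0.25 (full aunt/uncle↔niece/nephew: two paths of length 3 through the shared grandparent pair: r = 2·(1/2)^3 = 1/4).
r to a double first cousin = 1/4 (double first cousins share both grandparent pairs — four paths of length 4: r = 4·(1/2)^4 = 1/4).
Summing one r·B term per recipient: 3·0.0625·0.174 + 2·0.125·0.392 + 1·0.25·0.306 + 1·0.25·0.119 = 0.236875.

0.236875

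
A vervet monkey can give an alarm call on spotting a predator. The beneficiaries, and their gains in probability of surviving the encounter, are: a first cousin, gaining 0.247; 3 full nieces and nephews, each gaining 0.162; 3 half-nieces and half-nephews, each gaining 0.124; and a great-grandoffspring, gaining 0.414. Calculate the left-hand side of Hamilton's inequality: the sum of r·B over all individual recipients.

r to a first cousin = 1/8 (first cousins share one grandparent pair — two paths of length 4: r = 2·(1/2)^4 = 1/8).
r to a full niece or nephew = 1/4 (full aunt/uncle↔niece/nephew: two paths of length 3 through the shared grandparent pair: r = 2·(1/2)^3 = 1/4).
r to a half-niece or half-nephew = 1/8 (half-aunt/uncle↔niece/nephew: one path of length 3: r = (1/2)^3 = 1/8).
r to a great-grandoffspring = 0.125 (three parent–offspring links: r = (1/2)^3 = 1/8).
Summing one r·B term per recipient: 1·0.125·0.247 + 3·0.25·0.162 + 3·0.125·0.124 + 1·0.125·0.414 = 0.250625.

0.250625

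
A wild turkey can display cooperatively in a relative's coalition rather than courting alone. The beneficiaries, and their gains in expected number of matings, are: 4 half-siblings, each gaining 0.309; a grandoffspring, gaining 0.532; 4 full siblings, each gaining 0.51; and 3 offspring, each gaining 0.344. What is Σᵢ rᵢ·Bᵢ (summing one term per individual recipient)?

1.978

r to a half-sibling = 1/4 (half-sibs share one parent — one path of length 2: r = (1/2)^2 = 1/4).
r to a grandoffspring = 0.25 (two parent–offspring links: r = (1/2)^2 = 1/4).
r to a full sibling = 0.5 (full sibs share both parents — two paths of length 2: r = 2·(1/2)^2 = 1/2).
r to an offspring = 1/2 (one parent–offspring link: r = (1/2)^1 = 1/2).
Summing one r·B term per recipient: 4·0.25·0.309 + 1·0.25·0.532 + 4·0.5·0.51 + 3·0.5·0.344 = 1.978.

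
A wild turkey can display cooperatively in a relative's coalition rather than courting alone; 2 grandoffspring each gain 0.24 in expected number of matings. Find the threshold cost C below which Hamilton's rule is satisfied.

0.12

r to a grandoffspring = 0.25 (two parent–offspring links: r = (1/2)^2 = 1/4).
Hamilton's rule: n·r·B > C, so the trait is favored while C < n·r·B = 2·0.25·0.24 = 0.12.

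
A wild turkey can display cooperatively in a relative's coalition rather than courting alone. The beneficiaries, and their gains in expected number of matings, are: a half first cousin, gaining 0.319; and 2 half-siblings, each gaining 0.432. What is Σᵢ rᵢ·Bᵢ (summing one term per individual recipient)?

r to a half first cousin = 0.0625 (half first cousins share one grandparent — one path of length 4: r = (1/2)^4 = 1/16).
r to a half-sibling = 0.25 (half-sibs share one parent — one path of length 2: r = (1/2)^2 = 1/4).
Summing one r·B term per recipient: 1·0.0625·0.319 + 2·0.25·0.432 = 0.2359375.

0.2359375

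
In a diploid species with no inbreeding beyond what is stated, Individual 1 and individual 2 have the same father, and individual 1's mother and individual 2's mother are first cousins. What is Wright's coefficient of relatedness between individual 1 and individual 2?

With two independent routes of shared ancestry, r is the sum of the two contributions.
Individual 1 and individual 2 are related in two ways: half-sibs through their shared father (r = 1/4) and second cousins through their mothers (r = 1/32).
r = 1/4 + 1/32 = 9/32 = 0.28125.

0.28125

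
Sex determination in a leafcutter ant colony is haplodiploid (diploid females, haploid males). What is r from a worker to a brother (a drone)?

0.25

Her haploid brother carries none of their father's genes and a random half of their mother's genome; that half matches the maternal half of her own genome with probability 1/2: r = 1/2 · 1/2 = 1/4.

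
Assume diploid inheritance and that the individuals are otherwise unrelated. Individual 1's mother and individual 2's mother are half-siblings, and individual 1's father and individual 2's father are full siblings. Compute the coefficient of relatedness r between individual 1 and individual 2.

With two independent routes of shared ancestry, r is the sum of the two contributions.
Individual 1 and individual 2 are related in two ways: half first cousins through their mothers (r = 1/16) and first cousins through their fathers (r = 1/8).
r = 1/16 + 1/8 = 3/16 = 0.1875.

0.1875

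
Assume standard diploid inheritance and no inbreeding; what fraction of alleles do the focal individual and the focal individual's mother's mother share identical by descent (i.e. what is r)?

Each parent–offspring link contributes a factor of 1/2, and independent paths through distinct common ancestors add.
Two parent–offspring links: r = (1/2)^2 = 1/4.

0.25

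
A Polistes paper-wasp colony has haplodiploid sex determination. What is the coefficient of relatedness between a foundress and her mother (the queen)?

0.5

One meiotic link between diploid queen and diploid daughter: r = 1/2.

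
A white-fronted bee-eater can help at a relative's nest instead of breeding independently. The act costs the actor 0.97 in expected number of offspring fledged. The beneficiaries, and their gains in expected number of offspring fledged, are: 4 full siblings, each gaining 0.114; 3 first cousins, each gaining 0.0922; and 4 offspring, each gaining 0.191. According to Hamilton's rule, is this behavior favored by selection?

No

Hamilton's rule: the trait is favored when the sum of r·B over every recipient exceeds the actor's cost C.
r to a full sibling = 0.5 (full sibs share both parents — two paths of length 2: r = 2·(1/2)^2 = 1/2).
r to a first cousin = 0.125 (first cousins share one grandparent pair — two paths of length 4: r = 2·(1/2)^4 = 1/8).
r to an offspring = 0.5 (one parent–offspring link: r = (1/2)^1 = 1/2).
Summing one r·B term per recipient: 4·0.5·0.114 + 3·0.125·0.0922 + 4·0.5·0.191 = 0.644575.
0.644575 < 0.97: the indirect benefit is less than the cost.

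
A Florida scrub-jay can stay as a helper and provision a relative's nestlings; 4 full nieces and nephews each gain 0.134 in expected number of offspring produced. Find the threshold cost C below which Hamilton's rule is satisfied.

r to a full niece or nephew = 0.25 (full aunt/uncle↔niece/nephew: two paths of length 3 through the shared grandparent pair: r = 2·(1/2)^3 = 1/4).
Hamilton's rule: n·r·B > C, so the trait is favored while C < n·r·B = 4·0.25·0.134 = 0.134.

0.134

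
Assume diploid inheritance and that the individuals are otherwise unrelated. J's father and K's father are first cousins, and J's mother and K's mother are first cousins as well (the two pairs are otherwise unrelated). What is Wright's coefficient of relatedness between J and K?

0.0625

Independent pedigree routes through distinct common ancestors add.
J and K are related in two ways: second cousins through their fathers (r = 1/32) and second cousins through their mothers (r = 1/32).
r = 1/32 + 1/32 = 0.0625.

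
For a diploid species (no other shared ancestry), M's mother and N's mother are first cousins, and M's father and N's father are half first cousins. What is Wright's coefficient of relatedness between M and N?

0.046875

With two independent routes of shared ancestry, r is the sum of the two contributions.
M and N are related in two ways: second cousins through their mothers (r = 1/32) and half second cousins through their fathers (r = 1/64).
r = 1/32 + 1/64 = 3/64 = 0.046875.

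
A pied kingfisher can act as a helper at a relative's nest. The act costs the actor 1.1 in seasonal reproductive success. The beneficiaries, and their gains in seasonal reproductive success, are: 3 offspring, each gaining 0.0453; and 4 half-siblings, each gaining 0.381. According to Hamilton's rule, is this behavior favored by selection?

Hamilton's rule: the trait is favored when the sum of r·B over every recipient exceeds the actor's cost C.
r to an offspring = 0.5 (one parent–offspring link: r = (1/2)^1 = 1/2).
r to a half-sibling = 0.25 (half-sibs share one parent — one path of length 2: r = (1/2)^2 = 1/4).
Summing one r·B term per recipient: 3·0.5·0.0453 + 4·0.25·0.381 = 0.44895.
0.44895 < 1.1: the indirect benefit is less than the cost.

No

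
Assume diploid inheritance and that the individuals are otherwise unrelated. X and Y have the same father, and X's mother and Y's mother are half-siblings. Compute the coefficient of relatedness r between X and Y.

0.3125

Wright's path rule: contributions from independent ancestry routes add.
X and Y are related in two ways: half-sibs through their shared father (r = 1/4) and half first cousins through their mothers (r = 1/16).
r = 1/4 + 1/16 = 0.3125.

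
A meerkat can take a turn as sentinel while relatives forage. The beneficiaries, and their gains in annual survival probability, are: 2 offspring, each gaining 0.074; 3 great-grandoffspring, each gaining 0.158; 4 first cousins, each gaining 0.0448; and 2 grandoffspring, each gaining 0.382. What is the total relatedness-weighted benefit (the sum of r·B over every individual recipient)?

0.34665

r to an offspring = 1/2 (one parent–offspring link: r = (1/2)^1 = 1/2).
r to a great-grandoffspring = 0.125 (three parent–offspring links: r = (1/2)^3 = 1/8).
r to a first cousin = 1/8 (first cousins share one grandparent pair — two paths of length 4: r = 2·(1/2)^4 = 1/8).
r to a grandoffspring = 1/4 (two parent–offspring links: r = (1/2)^2 = 1/4).
Summing one r·B term per recipient: 2·0.5·0.074 + 3·0.125·0.158 + 4·0.125·0.0448 + 2·0.25·0.382 = 0.34665.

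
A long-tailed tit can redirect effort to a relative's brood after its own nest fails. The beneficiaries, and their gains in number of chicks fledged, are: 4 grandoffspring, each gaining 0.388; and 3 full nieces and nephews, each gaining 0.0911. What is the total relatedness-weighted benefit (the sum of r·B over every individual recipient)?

r to a grandoffspring = 1/4 (two parent–offspring links: r = (1/2)^2 = 1/4).
r to a full niece or nephew = 0.25 (full aunt/uncle↔niece/nephew: two paths of length 3 through the shared grandparent pair: r = 2·(1/2)^3 = 1/4).
Summing one r·B term per recipient: 4·0.25·0.388 + 3·0.25·0.0911 = 0.456325.

0.456325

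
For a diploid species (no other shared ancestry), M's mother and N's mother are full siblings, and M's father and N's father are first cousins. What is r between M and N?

0.15625

With two independent routes of shared ancestry, r is the sum of the two contributions.
M and N are related in two ways: first cousins through their mothers (r = 1/8) and second cousins through their fathers (r = 1/32).
r = 1/8 + 1/32 = 5/32 = 0.15625.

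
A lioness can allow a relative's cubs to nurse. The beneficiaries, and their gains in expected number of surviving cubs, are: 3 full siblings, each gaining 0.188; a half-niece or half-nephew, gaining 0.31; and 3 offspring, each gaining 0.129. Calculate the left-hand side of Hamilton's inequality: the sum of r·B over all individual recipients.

r to a full sibling = 1/2 (full sibs share both parents — two paths of length 2: r = 2·(1/2)^2 = 1/2).
r to a half-niece or half-nephew = 1/8 (half-aunt/uncle↔niece/nephew: one path of length 3: r = (1/2)^3 = 1/8).
r to an offspring = 1/2 (one parent–offspring link: r = (1/2)^1 = 1/2).
Summing one r·B term per recipient: 3·0.5·0.188 + 1·0.125·0.31 + 3·0.5·0.129 = 0.51425.

0.51425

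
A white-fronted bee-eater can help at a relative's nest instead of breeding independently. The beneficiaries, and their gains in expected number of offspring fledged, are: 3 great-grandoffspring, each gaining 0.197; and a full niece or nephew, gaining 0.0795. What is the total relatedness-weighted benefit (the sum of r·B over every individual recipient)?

0.09375

r to a great-grandoffspring = 1/8 (three parent–offspring links: r = (1/2)^3 = 1/8).
r to a full niece or nephew = 1/4 (full aunt/uncle↔niece/nephew: two paths of length 3 through the shared grandparent pair: r = 2·(1/2)^3 = 1/4).
Summing one r·B term per recipient: 3·0.125·0.197 + 1·0.25·0.0795 = 0.09375.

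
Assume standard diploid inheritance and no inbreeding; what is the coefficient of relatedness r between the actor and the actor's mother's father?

Each parent–offspring link contributes a factor of 1/2, and independent paths through distinct common ancestors add.
Two parent–offspring links: r = (1/2)^2 = 1/4.

0.25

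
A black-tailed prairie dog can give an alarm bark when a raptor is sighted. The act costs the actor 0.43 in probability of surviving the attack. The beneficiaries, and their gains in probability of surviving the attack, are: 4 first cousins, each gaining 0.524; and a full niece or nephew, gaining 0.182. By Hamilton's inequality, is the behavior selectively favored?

Hamilton's rule: the trait is favored when the sum of r·B over every recipient exceeds the actor's cost C.
r to a first cousin = 0.125 (first cousins share one grandparent pair — two paths of length 4: r = 2·(1/2)^4 = 1/8).
r to a full niece or nephew = 1/4 (full aunt/uncle↔niece/nephew: two paths of length 3 through the shared grandparent pair: r = 2·(1/2)^3 = 1/4).
Summing one r·B term per recipient: 4·0.125·0.524 + 1·0.25·0.182 = 0.3075.
0.3075 < 0.43: the indirect benefit is less than the cost.

No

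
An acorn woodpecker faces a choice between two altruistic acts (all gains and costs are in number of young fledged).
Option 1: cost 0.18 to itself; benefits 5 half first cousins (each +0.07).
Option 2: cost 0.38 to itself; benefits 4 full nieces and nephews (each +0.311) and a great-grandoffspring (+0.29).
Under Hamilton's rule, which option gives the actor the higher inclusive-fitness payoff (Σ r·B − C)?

Option 2

Option 1: r to a half first cousin = 0.0625.
Option 1: Σ r·B − C = (5·0.0625·0.07) − 0.18 = -0.158125.
Option 2: r to a full niece or nephew = 0.25.
Option 2: r to a great-grandoffspring = 0.125.
Option 2: Σ r·B − C = (4·0.25·0.311 + 1·0.125·0.29) − 0.38 = -0.03275.
Option 2 has the higher net inclusive-fitness payoff.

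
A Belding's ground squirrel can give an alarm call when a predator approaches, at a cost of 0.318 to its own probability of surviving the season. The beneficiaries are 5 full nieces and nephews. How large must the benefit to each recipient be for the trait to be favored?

r to a full niece or nephew = 0.25 (full aunt/uncle↔niece/nephew: two paths of length 3 through the shared grandparent pair: r = 2·(1/2)^3 = 1/4).
Hamilton's rule with n recipients of equal r: n·r·B > C, so B > C/(n·r) = 0.318/(5·0.25) = 0.2544.

0.2544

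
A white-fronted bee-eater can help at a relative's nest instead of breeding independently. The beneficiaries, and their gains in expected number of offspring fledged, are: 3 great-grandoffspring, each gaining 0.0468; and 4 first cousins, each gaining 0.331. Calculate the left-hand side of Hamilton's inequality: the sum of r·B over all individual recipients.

0.18305

r to a great-grandoffspring = 1/8 (three parent–offspring links: r = (1/2)^3 = 1/8).
r to a first cousin = 1/8 (first cousins share one grandparent pair — two paths of length 4: r = 2·(1/2)^4 = 1/8).
Summing one r·B term per recipient: 3·0.125·0.0468 + 4·0.125·0.331 = 0.18305.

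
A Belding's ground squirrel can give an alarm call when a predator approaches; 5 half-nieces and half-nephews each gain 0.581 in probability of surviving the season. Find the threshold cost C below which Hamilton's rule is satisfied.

0.363125

r to a half-niece or half-nephew = 1/8 (half-aunt/uncle↔niece/nephew: one path of length 3: r = (1/2)^3 = 1/8).
Hamilton's rule: n·r·B > C, so the trait is favored while C < n·r·B = 5·0.125·0.581 = 0.363125.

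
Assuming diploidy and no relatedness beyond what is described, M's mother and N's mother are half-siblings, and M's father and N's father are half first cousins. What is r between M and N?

Independent pedigree routes through distinct common ancestors add.
M and N are related in two ways: half first cousins through their mothers (r = 1/16) and half second cousins through their fathers (r = 1/64).
r = 1/16 + 1/64 = 0.078125.

0.078125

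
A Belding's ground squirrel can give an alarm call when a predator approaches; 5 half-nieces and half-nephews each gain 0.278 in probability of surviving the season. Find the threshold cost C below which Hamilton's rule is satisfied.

r to a half-niece or half-nephew = 1/8 (half-aunt/uncle↔niece/nephew: one path of length 3: r = (1/2)^3 = 1/8).
Hamilton's rule: n·r·B > C, so the trait is favored while C < n·r·B = 5·0.125·0.278 = 0.17375.

0.17375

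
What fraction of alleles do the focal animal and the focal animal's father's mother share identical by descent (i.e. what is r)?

Each parent–offspring link contributes a factor of 1/2, and independent paths through distinct common ancestors add.
Two parent–offspring links: r = (1/2)^2 = 1/4.

0.25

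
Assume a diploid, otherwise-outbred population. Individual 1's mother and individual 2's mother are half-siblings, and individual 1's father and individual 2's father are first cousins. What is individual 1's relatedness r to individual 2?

0.09375

Independent pedigree routes through distinct common ancestors add.
Individual 1 and individual 2 are related in two ways: half first cousins through their mothers (r = 1/16) and second cousins through their fathers (r = 1/32).
r = 1/16 + 1/32 = 0.09375.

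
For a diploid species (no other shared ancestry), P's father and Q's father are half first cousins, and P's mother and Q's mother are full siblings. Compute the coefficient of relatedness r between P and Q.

Independent pedigree routes through distinct common ancestors add.
P and Q are related in two ways: half second cousins through their fathers (r = 1/64) and first cousins through their mothers (r = 1/8).
r = 1/64 + 1/8 = 0.140625.

0.140625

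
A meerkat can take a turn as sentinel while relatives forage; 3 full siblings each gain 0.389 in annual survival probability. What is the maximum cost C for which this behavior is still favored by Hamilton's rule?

0.5835

r to a full sibling = 1/2 (full sibs share both parents — two paths of length 2: r = 2·(1/2)^2 = 1/2).
Hamilton's rule: n·r·B > C, so the trait is favored while C < n·r·B = 3·0.5·0.389 = 0.5835.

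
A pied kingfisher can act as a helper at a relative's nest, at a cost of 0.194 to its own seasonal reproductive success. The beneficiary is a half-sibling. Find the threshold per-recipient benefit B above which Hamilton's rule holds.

0.776

r to a half-sibling = 0.25 (half-sibs share one parent — one path of length 2: r = (1/2)^2 = 1/4).
Hamilton's rule with n recipients of equal r: n·r·B > C, so B > C/(n·r) = 0.194/(1·0.25) = 0.776.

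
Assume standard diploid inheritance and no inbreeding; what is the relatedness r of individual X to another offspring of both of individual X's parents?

0.5

Each parent–offspring link contributes a factor of 1/2, and independent paths through distinct common ancestors add.
Full sibs share both parents — two paths of length 2: r = 2·(1/2)^2 = 1/2.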